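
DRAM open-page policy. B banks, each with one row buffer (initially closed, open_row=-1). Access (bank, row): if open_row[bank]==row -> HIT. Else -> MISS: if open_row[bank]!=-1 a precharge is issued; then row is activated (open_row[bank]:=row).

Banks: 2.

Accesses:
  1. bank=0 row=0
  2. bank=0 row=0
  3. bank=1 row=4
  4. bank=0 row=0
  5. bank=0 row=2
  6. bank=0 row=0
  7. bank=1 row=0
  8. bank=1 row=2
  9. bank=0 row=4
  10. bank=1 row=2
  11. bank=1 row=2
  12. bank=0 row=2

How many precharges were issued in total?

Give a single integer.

Acc 1: bank0 row0 -> MISS (open row0); precharges=0
Acc 2: bank0 row0 -> HIT
Acc 3: bank1 row4 -> MISS (open row4); precharges=0
Acc 4: bank0 row0 -> HIT
Acc 5: bank0 row2 -> MISS (open row2); precharges=1
Acc 6: bank0 row0 -> MISS (open row0); precharges=2
Acc 7: bank1 row0 -> MISS (open row0); precharges=3
Acc 8: bank1 row2 -> MISS (open row2); precharges=4
Acc 9: bank0 row4 -> MISS (open row4); precharges=5
Acc 10: bank1 row2 -> HIT
Acc 11: bank1 row2 -> HIT
Acc 12: bank0 row2 -> MISS (open row2); precharges=6

Answer: 6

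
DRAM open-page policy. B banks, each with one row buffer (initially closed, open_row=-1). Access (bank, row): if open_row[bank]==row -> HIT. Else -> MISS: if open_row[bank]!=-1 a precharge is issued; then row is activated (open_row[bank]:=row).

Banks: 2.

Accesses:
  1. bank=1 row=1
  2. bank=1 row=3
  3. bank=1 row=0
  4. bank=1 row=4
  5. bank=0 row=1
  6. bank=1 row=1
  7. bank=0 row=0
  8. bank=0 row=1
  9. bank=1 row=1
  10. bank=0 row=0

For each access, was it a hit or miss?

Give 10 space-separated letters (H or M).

Acc 1: bank1 row1 -> MISS (open row1); precharges=0
Acc 2: bank1 row3 -> MISS (open row3); precharges=1
Acc 3: bank1 row0 -> MISS (open row0); precharges=2
Acc 4: bank1 row4 -> MISS (open row4); precharges=3
Acc 5: bank0 row1 -> MISS (open row1); precharges=3
Acc 6: bank1 row1 -> MISS (open row1); precharges=4
Acc 7: bank0 row0 -> MISS (open row0); precharges=5
Acc 8: bank0 row1 -> MISS (open row1); precharges=6
Acc 9: bank1 row1 -> HIT
Acc 10: bank0 row0 -> MISS (open row0); precharges=7

Answer: M M M M M M M M H M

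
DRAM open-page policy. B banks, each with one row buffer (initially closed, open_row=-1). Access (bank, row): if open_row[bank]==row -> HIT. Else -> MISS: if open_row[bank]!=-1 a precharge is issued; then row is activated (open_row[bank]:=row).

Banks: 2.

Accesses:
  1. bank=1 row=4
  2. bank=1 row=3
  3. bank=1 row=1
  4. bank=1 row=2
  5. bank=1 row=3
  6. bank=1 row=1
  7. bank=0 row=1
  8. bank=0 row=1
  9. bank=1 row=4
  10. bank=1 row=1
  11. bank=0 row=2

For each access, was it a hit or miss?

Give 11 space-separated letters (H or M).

Answer: M M M M M M M H M M M

Derivation:
Acc 1: bank1 row4 -> MISS (open row4); precharges=0
Acc 2: bank1 row3 -> MISS (open row3); precharges=1
Acc 3: bank1 row1 -> MISS (open row1); precharges=2
Acc 4: bank1 row2 -> MISS (open row2); precharges=3
Acc 5: bank1 row3 -> MISS (open row3); precharges=4
Acc 6: bank1 row1 -> MISS (open row1); precharges=5
Acc 7: bank0 row1 -> MISS (open row1); precharges=5
Acc 8: bank0 row1 -> HIT
Acc 9: bank1 row4 -> MISS (open row4); precharges=6
Acc 10: bank1 row1 -> MISS (open row1); precharges=7
Acc 11: bank0 row2 -> MISS (open row2); precharges=8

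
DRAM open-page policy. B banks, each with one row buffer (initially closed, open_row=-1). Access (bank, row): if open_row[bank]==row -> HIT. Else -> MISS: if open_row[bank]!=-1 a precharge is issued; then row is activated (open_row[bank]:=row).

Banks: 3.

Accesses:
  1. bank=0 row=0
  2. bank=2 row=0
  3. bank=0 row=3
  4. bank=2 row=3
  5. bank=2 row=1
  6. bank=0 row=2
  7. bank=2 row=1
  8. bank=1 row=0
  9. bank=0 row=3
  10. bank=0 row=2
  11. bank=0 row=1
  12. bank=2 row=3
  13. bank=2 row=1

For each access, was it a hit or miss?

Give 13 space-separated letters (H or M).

Answer: M M M M M M H M M M M M M

Derivation:
Acc 1: bank0 row0 -> MISS (open row0); precharges=0
Acc 2: bank2 row0 -> MISS (open row0); precharges=0
Acc 3: bank0 row3 -> MISS (open row3); precharges=1
Acc 4: bank2 row3 -> MISS (open row3); precharges=2
Acc 5: bank2 row1 -> MISS (open row1); precharges=3
Acc 6: bank0 row2 -> MISS (open row2); precharges=4
Acc 7: bank2 row1 -> HIT
Acc 8: bank1 row0 -> MISS (open row0); precharges=4
Acc 9: bank0 row3 -> MISS (open row3); precharges=5
Acc 10: bank0 row2 -> MISS (open row2); precharges=6
Acc 11: bank0 row1 -> MISS (open row1); precharges=7
Acc 12: bank2 row3 -> MISS (open row3); precharges=8
Acc 13: bank2 row1 -> MISS (open row1); precharges=9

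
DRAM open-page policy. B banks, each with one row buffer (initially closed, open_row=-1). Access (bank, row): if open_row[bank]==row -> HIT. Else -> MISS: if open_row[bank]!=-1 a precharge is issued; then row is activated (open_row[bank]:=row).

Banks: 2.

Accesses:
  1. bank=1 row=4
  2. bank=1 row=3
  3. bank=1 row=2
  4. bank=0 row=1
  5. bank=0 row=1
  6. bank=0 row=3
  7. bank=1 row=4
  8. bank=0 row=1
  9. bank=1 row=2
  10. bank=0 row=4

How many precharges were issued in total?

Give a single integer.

Acc 1: bank1 row4 -> MISS (open row4); precharges=0
Acc 2: bank1 row3 -> MISS (open row3); precharges=1
Acc 3: bank1 row2 -> MISS (open row2); precharges=2
Acc 4: bank0 row1 -> MISS (open row1); precharges=2
Acc 5: bank0 row1 -> HIT
Acc 6: bank0 row3 -> MISS (open row3); precharges=3
Acc 7: bank1 row4 -> MISS (open row4); precharges=4
Acc 8: bank0 row1 -> MISS (open row1); precharges=5
Acc 9: bank1 row2 -> MISS (open row2); precharges=6
Acc 10: bank0 row4 -> MISS (open row4); precharges=7

Answer: 7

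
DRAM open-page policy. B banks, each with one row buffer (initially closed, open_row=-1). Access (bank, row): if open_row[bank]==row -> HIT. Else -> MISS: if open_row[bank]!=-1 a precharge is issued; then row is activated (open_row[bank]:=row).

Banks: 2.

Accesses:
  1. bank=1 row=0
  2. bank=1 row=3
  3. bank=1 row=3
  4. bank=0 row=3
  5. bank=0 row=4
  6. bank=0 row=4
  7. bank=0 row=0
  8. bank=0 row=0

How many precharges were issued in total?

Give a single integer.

Acc 1: bank1 row0 -> MISS (open row0); precharges=0
Acc 2: bank1 row3 -> MISS (open row3); precharges=1
Acc 3: bank1 row3 -> HIT
Acc 4: bank0 row3 -> MISS (open row3); precharges=1
Acc 5: bank0 row4 -> MISS (open row4); precharges=2
Acc 6: bank0 row4 -> HIT
Acc 7: bank0 row0 -> MISS (open row0); precharges=3
Acc 8: bank0 row0 -> HIT

Answer: 3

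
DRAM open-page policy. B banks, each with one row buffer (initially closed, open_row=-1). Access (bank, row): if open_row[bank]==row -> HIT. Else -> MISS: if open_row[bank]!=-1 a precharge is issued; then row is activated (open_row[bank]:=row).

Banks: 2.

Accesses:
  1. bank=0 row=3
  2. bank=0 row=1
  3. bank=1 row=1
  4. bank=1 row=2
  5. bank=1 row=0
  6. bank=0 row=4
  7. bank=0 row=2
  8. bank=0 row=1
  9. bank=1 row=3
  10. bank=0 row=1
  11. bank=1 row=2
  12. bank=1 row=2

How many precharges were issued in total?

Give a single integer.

Acc 1: bank0 row3 -> MISS (open row3); precharges=0
Acc 2: bank0 row1 -> MISS (open row1); precharges=1
Acc 3: bank1 row1 -> MISS (open row1); precharges=1
Acc 4: bank1 row2 -> MISS (open row2); precharges=2
Acc 5: bank1 row0 -> MISS (open row0); precharges=3
Acc 6: bank0 row4 -> MISS (open row4); precharges=4
Acc 7: bank0 row2 -> MISS (open row2); precharges=5
Acc 8: bank0 row1 -> MISS (open row1); precharges=6
Acc 9: bank1 row3 -> MISS (open row3); precharges=7
Acc 10: bank0 row1 -> HIT
Acc 11: bank1 row2 -> MISS (open row2); precharges=8
Acc 12: bank1 row2 -> HIT

Answer: 8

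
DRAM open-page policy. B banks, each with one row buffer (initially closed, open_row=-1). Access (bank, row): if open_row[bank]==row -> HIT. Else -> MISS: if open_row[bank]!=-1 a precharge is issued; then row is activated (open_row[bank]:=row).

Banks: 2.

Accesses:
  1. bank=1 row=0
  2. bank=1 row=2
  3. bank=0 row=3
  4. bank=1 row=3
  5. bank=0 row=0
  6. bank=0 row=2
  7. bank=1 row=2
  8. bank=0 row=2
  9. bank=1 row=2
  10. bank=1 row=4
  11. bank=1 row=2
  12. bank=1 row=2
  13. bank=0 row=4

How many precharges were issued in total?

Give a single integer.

Acc 1: bank1 row0 -> MISS (open row0); precharges=0
Acc 2: bank1 row2 -> MISS (open row2); precharges=1
Acc 3: bank0 row3 -> MISS (open row3); precharges=1
Acc 4: bank1 row3 -> MISS (open row3); precharges=2
Acc 5: bank0 row0 -> MISS (open row0); precharges=3
Acc 6: bank0 row2 -> MISS (open row2); precharges=4
Acc 7: bank1 row2 -> MISS (open row2); precharges=5
Acc 8: bank0 row2 -> HIT
Acc 9: bank1 row2 -> HIT
Acc 10: bank1 row4 -> MISS (open row4); precharges=6
Acc 11: bank1 row2 -> MISS (open row2); precharges=7
Acc 12: bank1 row2 -> HIT
Acc 13: bank0 row4 -> MISS (open row4); precharges=8

Answer: 8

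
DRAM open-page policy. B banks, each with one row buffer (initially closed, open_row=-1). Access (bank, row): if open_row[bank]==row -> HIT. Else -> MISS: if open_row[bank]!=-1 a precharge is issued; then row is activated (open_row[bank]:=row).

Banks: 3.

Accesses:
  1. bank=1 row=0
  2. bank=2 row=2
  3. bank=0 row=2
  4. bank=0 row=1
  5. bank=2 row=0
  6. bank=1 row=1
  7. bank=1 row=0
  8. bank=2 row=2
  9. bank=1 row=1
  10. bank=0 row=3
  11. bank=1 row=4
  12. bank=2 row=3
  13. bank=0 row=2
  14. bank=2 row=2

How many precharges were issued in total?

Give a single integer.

Answer: 11

Derivation:
Acc 1: bank1 row0 -> MISS (open row0); precharges=0
Acc 2: bank2 row2 -> MISS (open row2); precharges=0
Acc 3: bank0 row2 -> MISS (open row2); precharges=0
Acc 4: bank0 row1 -> MISS (open row1); precharges=1
Acc 5: bank2 row0 -> MISS (open row0); precharges=2
Acc 6: bank1 row1 -> MISS (open row1); precharges=3
Acc 7: bank1 row0 -> MISS (open row0); precharges=4
Acc 8: bank2 row2 -> MISS (open row2); precharges=5
Acc 9: bank1 row1 -> MISS (open row1); precharges=6
Acc 10: bank0 row3 -> MISS (open row3); precharges=7
Acc 11: bank1 row4 -> MISS (open row4); precharges=8
Acc 12: bank2 row3 -> MISS (open row3); precharges=9
Acc 13: bank0 row2 -> MISS (open row2); precharges=10
Acc 14: bank2 row2 -> MISS (open row2); precharges=11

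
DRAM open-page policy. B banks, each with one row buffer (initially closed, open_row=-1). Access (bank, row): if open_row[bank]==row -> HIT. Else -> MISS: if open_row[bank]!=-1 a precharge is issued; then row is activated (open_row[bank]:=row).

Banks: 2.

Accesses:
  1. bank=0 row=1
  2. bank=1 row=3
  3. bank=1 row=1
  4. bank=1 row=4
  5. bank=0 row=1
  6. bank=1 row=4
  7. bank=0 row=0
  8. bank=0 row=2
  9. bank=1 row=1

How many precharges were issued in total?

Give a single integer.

Acc 1: bank0 row1 -> MISS (open row1); precharges=0
Acc 2: bank1 row3 -> MISS (open row3); precharges=0
Acc 3: bank1 row1 -> MISS (open row1); precharges=1
Acc 4: bank1 row4 -> MISS (open row4); precharges=2
Acc 5: bank0 row1 -> HIT
Acc 6: bank1 row4 -> HIT
Acc 7: bank0 row0 -> MISS (open row0); precharges=3
Acc 8: bank0 row2 -> MISS (open row2); precharges=4
Acc 9: bank1 row1 -> MISS (open row1); precharges=5

Answer: 5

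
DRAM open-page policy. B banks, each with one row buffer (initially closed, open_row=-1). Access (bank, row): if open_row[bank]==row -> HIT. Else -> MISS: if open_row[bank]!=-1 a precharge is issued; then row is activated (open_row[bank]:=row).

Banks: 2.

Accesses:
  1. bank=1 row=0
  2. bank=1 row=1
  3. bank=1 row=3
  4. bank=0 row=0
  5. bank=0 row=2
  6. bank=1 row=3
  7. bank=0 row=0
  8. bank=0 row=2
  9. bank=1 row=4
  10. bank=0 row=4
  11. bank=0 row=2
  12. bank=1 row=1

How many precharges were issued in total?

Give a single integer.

Answer: 9

Derivation:
Acc 1: bank1 row0 -> MISS (open row0); precharges=0
Acc 2: bank1 row1 -> MISS (open row1); precharges=1
Acc 3: bank1 row3 -> MISS (open row3); precharges=2
Acc 4: bank0 row0 -> MISS (open row0); precharges=2
Acc 5: bank0 row2 -> MISS (open row2); precharges=3
Acc 6: bank1 row3 -> HIT
Acc 7: bank0 row0 -> MISS (open row0); precharges=4
Acc 8: bank0 row2 -> MISS (open row2); precharges=5
Acc 9: bank1 row4 -> MISS (open row4); precharges=6
Acc 10: bank0 row4 -> MISS (open row4); precharges=7
Acc 11: bank0 row2 -> MISS (open row2); precharges=8
Acc 12: bank1 row1 -> MISS (open row1); precharges=9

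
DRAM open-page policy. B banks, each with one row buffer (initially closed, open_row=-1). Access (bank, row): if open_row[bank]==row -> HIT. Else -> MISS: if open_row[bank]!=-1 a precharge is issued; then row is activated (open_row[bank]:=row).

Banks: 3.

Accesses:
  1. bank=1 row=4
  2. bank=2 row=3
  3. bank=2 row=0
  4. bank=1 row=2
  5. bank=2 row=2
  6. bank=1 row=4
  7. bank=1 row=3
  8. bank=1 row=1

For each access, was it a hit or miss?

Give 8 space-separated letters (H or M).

Answer: M M M M M M M M

Derivation:
Acc 1: bank1 row4 -> MISS (open row4); precharges=0
Acc 2: bank2 row3 -> MISS (open row3); precharges=0
Acc 3: bank2 row0 -> MISS (open row0); precharges=1
Acc 4: bank1 row2 -> MISS (open row2); precharges=2
Acc 5: bank2 row2 -> MISS (open row2); precharges=3
Acc 6: bank1 row4 -> MISS (open row4); precharges=4
Acc 7: bank1 row3 -> MISS (open row3); precharges=5
Acc 8: bank1 row1 -> MISS (open row1); precharges=6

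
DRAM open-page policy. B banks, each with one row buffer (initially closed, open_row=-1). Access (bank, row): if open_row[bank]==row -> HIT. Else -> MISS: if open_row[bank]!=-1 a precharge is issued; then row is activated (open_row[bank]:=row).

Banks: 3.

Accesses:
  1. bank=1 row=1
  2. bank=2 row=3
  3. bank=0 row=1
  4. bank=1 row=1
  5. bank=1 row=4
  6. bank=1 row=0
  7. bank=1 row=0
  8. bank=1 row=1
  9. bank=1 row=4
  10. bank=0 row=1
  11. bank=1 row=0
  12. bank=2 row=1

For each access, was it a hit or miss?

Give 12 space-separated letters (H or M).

Acc 1: bank1 row1 -> MISS (open row1); precharges=0
Acc 2: bank2 row3 -> MISS (open row3); precharges=0
Acc 3: bank0 row1 -> MISS (open row1); precharges=0
Acc 4: bank1 row1 -> HIT
Acc 5: bank1 row4 -> MISS (open row4); precharges=1
Acc 6: bank1 row0 -> MISS (open row0); precharges=2
Acc 7: bank1 row0 -> HIT
Acc 8: bank1 row1 -> MISS (open row1); precharges=3
Acc 9: bank1 row4 -> MISS (open row4); precharges=4
Acc 10: bank0 row1 -> HIT
Acc 11: bank1 row0 -> MISS (open row0); precharges=5
Acc 12: bank2 row1 -> MISS (open row1); precharges=6

Answer: M M M H M M H M M H M M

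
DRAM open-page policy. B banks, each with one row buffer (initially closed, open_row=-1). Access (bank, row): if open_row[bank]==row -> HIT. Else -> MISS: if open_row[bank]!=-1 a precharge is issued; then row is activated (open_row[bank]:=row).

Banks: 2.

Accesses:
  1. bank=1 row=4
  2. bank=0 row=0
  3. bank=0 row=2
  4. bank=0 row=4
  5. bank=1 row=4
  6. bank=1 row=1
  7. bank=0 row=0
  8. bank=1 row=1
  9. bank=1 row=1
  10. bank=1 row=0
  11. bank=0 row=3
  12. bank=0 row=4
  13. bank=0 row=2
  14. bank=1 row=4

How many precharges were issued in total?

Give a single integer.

Acc 1: bank1 row4 -> MISS (open row4); precharges=0
Acc 2: bank0 row0 -> MISS (open row0); precharges=0
Acc 3: bank0 row2 -> MISS (open row2); precharges=1
Acc 4: bank0 row4 -> MISS (open row4); precharges=2
Acc 5: bank1 row4 -> HIT
Acc 6: bank1 row1 -> MISS (open row1); precharges=3
Acc 7: bank0 row0 -> MISS (open row0); precharges=4
Acc 8: bank1 row1 -> HIT
Acc 9: bank1 row1 -> HIT
Acc 10: bank1 row0 -> MISS (open row0); precharges=5
Acc 11: bank0 row3 -> MISS (open row3); precharges=6
Acc 12: bank0 row4 -> MISS (open row4); precharges=7
Acc 13: bank0 row2 -> MISS (open row2); precharges=8
Acc 14: bank1 row4 -> MISS (open row4); precharges=9

Answer: 9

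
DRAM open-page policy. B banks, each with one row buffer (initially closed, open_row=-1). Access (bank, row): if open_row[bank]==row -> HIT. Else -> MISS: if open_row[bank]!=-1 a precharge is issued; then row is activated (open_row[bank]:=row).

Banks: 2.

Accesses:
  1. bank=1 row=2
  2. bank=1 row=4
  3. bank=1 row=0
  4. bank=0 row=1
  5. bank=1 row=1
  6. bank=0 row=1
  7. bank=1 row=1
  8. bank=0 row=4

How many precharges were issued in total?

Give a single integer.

Acc 1: bank1 row2 -> MISS (open row2); precharges=0
Acc 2: bank1 row4 -> MISS (open row4); precharges=1
Acc 3: bank1 row0 -> MISS (open row0); precharges=2
Acc 4: bank0 row1 -> MISS (open row1); precharges=2
Acc 5: bank1 row1 -> MISS (open row1); precharges=3
Acc 6: bank0 row1 -> HIT
Acc 7: bank1 row1 -> HIT
Acc 8: bank0 row4 -> MISS (open row4); precharges=4

Answer: 4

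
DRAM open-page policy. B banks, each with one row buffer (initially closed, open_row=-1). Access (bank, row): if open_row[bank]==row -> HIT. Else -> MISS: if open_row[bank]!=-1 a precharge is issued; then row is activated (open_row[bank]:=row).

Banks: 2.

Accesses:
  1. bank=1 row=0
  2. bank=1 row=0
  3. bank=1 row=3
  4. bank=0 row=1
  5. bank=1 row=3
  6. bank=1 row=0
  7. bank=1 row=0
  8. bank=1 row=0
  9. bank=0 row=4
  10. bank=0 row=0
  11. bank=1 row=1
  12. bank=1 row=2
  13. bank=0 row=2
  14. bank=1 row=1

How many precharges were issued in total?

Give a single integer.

Answer: 8

Derivation:
Acc 1: bank1 row0 -> MISS (open row0); precharges=0
Acc 2: bank1 row0 -> HIT
Acc 3: bank1 row3 -> MISS (open row3); precharges=1
Acc 4: bank0 row1 -> MISS (open row1); precharges=1
Acc 5: bank1 row3 -> HIT
Acc 6: bank1 row0 -> MISS (open row0); precharges=2
Acc 7: bank1 row0 -> HIT
Acc 8: bank1 row0 -> HIT
Acc 9: bank0 row4 -> MISS (open row4); precharges=3
Acc 10: bank0 row0 -> MISS (open row0); precharges=4
Acc 11: bank1 row1 -> MISS (open row1); precharges=5
Acc 12: bank1 row2 -> MISS (open row2); precharges=6
Acc 13: bank0 row2 -> MISS (open row2); precharges=7
Acc 14: bank1 row1 -> MISS (open row1); precharges=8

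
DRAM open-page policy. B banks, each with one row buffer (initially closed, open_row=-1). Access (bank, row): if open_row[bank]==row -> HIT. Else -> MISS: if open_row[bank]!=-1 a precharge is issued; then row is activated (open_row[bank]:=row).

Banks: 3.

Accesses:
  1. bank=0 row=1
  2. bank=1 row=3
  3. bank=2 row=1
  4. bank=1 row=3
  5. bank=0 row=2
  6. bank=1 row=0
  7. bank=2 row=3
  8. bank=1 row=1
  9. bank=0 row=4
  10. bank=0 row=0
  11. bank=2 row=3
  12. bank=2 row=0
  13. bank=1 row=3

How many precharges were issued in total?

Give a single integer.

Acc 1: bank0 row1 -> MISS (open row1); precharges=0
Acc 2: bank1 row3 -> MISS (open row3); precharges=0
Acc 3: bank2 row1 -> MISS (open row1); precharges=0
Acc 4: bank1 row3 -> HIT
Acc 5: bank0 row2 -> MISS (open row2); precharges=1
Acc 6: bank1 row0 -> MISS (open row0); precharges=2
Acc 7: bank2 row3 -> MISS (open row3); precharges=3
Acc 8: bank1 row1 -> MISS (open row1); precharges=4
Acc 9: bank0 row4 -> MISS (open row4); precharges=5
Acc 10: bank0 row0 -> MISS (open row0); precharges=6
Acc 11: bank2 row3 -> HIT
Acc 12: bank2 row0 -> MISS (open row0); precharges=7
Acc 13: bank1 row3 -> MISS (open row3); precharges=8

Answer: 8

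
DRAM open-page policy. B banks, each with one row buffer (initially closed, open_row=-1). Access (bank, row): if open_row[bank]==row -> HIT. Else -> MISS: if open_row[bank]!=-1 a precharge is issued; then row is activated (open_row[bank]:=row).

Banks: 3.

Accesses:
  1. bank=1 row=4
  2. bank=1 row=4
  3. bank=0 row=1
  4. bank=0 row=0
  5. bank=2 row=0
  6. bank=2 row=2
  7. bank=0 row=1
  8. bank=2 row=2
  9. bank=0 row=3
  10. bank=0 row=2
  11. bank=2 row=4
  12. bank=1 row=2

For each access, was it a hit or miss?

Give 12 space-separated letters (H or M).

Answer: M H M M M M M H M M M M

Derivation:
Acc 1: bank1 row4 -> MISS (open row4); precharges=0
Acc 2: bank1 row4 -> HIT
Acc 3: bank0 row1 -> MISS (open row1); precharges=0
Acc 4: bank0 row0 -> MISS (open row0); precharges=1
Acc 5: bank2 row0 -> MISS (open row0); precharges=1
Acc 6: bank2 row2 -> MISS (open row2); precharges=2
Acc 7: bank0 row1 -> MISS (open row1); precharges=3
Acc 8: bank2 row2 -> HIT
Acc 9: bank0 row3 -> MISS (open row3); precharges=4
Acc 10: bank0 row2 -> MISS (open row2); precharges=5
Acc 11: bank2 row4 -> MISS (open row4); precharges=6
Acc 12: bank1 row2 -> MISS (open row2); precharges=7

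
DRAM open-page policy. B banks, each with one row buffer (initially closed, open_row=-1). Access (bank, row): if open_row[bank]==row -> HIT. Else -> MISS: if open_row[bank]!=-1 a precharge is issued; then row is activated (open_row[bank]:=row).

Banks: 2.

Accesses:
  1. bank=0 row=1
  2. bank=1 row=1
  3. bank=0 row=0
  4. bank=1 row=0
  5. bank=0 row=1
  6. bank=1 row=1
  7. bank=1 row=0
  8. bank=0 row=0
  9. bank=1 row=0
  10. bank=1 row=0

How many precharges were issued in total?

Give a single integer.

Acc 1: bank0 row1 -> MISS (open row1); precharges=0
Acc 2: bank1 row1 -> MISS (open row1); precharges=0
Acc 3: bank0 row0 -> MISS (open row0); precharges=1
Acc 4: bank1 row0 -> MISS (open row0); precharges=2
Acc 5: bank0 row1 -> MISS (open row1); precharges=3
Acc 6: bank1 row1 -> MISS (open row1); precharges=4
Acc 7: bank1 row0 -> MISS (open row0); precharges=5
Acc 8: bank0 row0 -> MISS (open row0); precharges=6
Acc 9: bank1 row0 -> HIT
Acc 10: bank1 row0 -> HIT

Answer: 6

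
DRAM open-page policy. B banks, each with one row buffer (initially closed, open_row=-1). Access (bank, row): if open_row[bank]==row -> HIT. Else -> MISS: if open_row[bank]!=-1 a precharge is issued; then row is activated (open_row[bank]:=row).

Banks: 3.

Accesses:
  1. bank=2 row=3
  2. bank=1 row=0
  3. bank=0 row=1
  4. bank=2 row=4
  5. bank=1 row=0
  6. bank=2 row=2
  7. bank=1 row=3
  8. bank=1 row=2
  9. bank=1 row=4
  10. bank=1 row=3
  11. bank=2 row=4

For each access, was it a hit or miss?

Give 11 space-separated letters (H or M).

Answer: M M M M H M M M M M M

Derivation:
Acc 1: bank2 row3 -> MISS (open row3); precharges=0
Acc 2: bank1 row0 -> MISS (open row0); precharges=0
Acc 3: bank0 row1 -> MISS (open row1); precharges=0
Acc 4: bank2 row4 -> MISS (open row4); precharges=1
Acc 5: bank1 row0 -> HIT
Acc 6: bank2 row2 -> MISS (open row2); precharges=2
Acc 7: bank1 row3 -> MISS (open row3); precharges=3
Acc 8: bank1 row2 -> MISS (open row2); precharges=4
Acc 9: bank1 row4 -> MISS (open row4); precharges=5
Acc 10: bank1 row3 -> MISS (open row3); precharges=6
Acc 11: bank2 row4 -> MISS (open row4); precharges=7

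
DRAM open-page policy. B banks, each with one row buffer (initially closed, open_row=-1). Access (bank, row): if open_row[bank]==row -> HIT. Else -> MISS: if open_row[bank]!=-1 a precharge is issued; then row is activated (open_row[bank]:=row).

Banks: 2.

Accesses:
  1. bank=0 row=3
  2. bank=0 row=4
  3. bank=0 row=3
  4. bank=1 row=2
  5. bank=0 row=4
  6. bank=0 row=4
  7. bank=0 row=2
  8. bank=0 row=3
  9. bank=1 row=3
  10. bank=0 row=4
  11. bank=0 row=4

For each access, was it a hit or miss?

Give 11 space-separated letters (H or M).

Answer: M M M M M H M M M M H

Derivation:
Acc 1: bank0 row3 -> MISS (open row3); precharges=0
Acc 2: bank0 row4 -> MISS (open row4); precharges=1
Acc 3: bank0 row3 -> MISS (open row3); precharges=2
Acc 4: bank1 row2 -> MISS (open row2); precharges=2
Acc 5: bank0 row4 -> MISS (open row4); precharges=3
Acc 6: bank0 row4 -> HIT
Acc 7: bank0 row2 -> MISS (open row2); precharges=4
Acc 8: bank0 row3 -> MISS (open row3); precharges=5
Acc 9: bank1 row3 -> MISS (open row3); precharges=6
Acc 10: bank0 row4 -> MISS (open row4); precharges=7
Acc 11: bank0 row4 -> HIT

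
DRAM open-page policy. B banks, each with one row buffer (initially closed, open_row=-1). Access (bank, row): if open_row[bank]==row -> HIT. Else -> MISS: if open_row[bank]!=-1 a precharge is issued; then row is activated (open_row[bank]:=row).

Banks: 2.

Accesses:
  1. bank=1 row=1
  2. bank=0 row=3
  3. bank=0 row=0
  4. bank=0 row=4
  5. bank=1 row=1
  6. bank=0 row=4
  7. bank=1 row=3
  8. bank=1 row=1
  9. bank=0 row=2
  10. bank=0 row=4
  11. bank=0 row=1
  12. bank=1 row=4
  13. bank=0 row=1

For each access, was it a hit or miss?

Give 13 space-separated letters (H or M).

Answer: M M M M H H M M M M M M H

Derivation:
Acc 1: bank1 row1 -> MISS (open row1); precharges=0
Acc 2: bank0 row3 -> MISS (open row3); precharges=0
Acc 3: bank0 row0 -> MISS (open row0); precharges=1
Acc 4: bank0 row4 -> MISS (open row4); precharges=2
Acc 5: bank1 row1 -> HIT
Acc 6: bank0 row4 -> HIT
Acc 7: bank1 row3 -> MISS (open row3); precharges=3
Acc 8: bank1 row1 -> MISS (open row1); precharges=4
Acc 9: bank0 row2 -> MISS (open row2); precharges=5
Acc 10: bank0 row4 -> MISS (open row4); precharges=6
Acc 11: bank0 row1 -> MISS (open row1); precharges=7
Acc 12: bank1 row4 -> MISS (open row4); precharges=8
Acc 13: bank0 row1 -> HIT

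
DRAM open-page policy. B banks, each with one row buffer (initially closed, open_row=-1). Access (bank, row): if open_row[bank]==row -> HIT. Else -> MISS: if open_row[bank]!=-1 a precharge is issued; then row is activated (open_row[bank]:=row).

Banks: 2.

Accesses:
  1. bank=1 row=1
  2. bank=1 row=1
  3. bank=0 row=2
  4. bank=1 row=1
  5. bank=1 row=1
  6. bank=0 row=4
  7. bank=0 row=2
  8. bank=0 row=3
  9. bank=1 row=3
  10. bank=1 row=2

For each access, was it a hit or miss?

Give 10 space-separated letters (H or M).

Acc 1: bank1 row1 -> MISS (open row1); precharges=0
Acc 2: bank1 row1 -> HIT
Acc 3: bank0 row2 -> MISS (open row2); precharges=0
Acc 4: bank1 row1 -> HIT
Acc 5: bank1 row1 -> HIT
Acc 6: bank0 row4 -> MISS (open row4); precharges=1
Acc 7: bank0 row2 -> MISS (open row2); precharges=2
Acc 8: bank0 row3 -> MISS (open row3); precharges=3
Acc 9: bank1 row3 -> MISS (open row3); precharges=4
Acc 10: bank1 row2 -> MISS (open row2); precharges=5

Answer: M H M H H M M M M M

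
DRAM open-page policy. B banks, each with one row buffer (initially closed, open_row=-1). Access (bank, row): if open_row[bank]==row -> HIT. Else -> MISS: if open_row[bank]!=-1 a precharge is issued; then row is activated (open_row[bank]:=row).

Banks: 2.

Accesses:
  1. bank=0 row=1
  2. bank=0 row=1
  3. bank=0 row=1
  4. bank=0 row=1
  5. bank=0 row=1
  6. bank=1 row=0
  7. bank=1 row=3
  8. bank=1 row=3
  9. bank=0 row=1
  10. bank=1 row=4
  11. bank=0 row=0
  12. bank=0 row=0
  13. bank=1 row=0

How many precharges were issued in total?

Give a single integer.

Answer: 4

Derivation:
Acc 1: bank0 row1 -> MISS (open row1); precharges=0
Acc 2: bank0 row1 -> HIT
Acc 3: bank0 row1 -> HIT
Acc 4: bank0 row1 -> HIT
Acc 5: bank0 row1 -> HIT
Acc 6: bank1 row0 -> MISS (open row0); precharges=0
Acc 7: bank1 row3 -> MISS (open row3); precharges=1
Acc 8: bank1 row3 -> HIT
Acc 9: bank0 row1 -> HIT
Acc 10: bank1 row4 -> MISS (open row4); precharges=2
Acc 11: bank0 row0 -> MISS (open row0); precharges=3
Acc 12: bank0 row0 -> HIT
Acc 13: bank1 row0 -> MISS (open row0); precharges=4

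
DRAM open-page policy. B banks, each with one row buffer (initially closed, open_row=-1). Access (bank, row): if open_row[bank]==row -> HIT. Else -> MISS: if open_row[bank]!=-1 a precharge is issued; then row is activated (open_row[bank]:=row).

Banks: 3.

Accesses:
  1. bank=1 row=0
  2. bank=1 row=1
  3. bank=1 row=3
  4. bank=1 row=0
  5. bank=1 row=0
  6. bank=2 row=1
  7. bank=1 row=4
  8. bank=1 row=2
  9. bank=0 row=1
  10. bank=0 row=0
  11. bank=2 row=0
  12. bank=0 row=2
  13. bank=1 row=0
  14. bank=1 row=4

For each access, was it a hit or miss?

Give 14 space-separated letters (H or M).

Acc 1: bank1 row0 -> MISS (open row0); precharges=0
Acc 2: bank1 row1 -> MISS (open row1); precharges=1
Acc 3: bank1 row3 -> MISS (open row3); precharges=2
Acc 4: bank1 row0 -> MISS (open row0); precharges=3
Acc 5: bank1 row0 -> HIT
Acc 6: bank2 row1 -> MISS (open row1); precharges=3
Acc 7: bank1 row4 -> MISS (open row4); precharges=4
Acc 8: bank1 row2 -> MISS (open row2); precharges=5
Acc 9: bank0 row1 -> MISS (open row1); precharges=5
Acc 10: bank0 row0 -> MISS (open row0); precharges=6
Acc 11: bank2 row0 -> MISS (open row0); precharges=7
Acc 12: bank0 row2 -> MISS (open row2); precharges=8
Acc 13: bank1 row0 -> MISS (open row0); precharges=9
Acc 14: bank1 row4 -> MISS (open row4); precharges=10

Answer: M M M M H M M M M M M M M M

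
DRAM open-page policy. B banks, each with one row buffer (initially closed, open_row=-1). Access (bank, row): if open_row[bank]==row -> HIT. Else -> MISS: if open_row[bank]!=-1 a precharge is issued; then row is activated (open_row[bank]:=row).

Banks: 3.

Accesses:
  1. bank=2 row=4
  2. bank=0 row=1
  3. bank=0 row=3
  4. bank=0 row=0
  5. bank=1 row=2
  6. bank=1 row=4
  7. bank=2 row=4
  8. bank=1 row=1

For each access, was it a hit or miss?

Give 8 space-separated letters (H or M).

Answer: M M M M M M H M

Derivation:
Acc 1: bank2 row4 -> MISS (open row4); precharges=0
Acc 2: bank0 row1 -> MISS (open row1); precharges=0
Acc 3: bank0 row3 -> MISS (open row3); precharges=1
Acc 4: bank0 row0 -> MISS (open row0); precharges=2
Acc 5: bank1 row2 -> MISS (open row2); precharges=2
Acc 6: bank1 row4 -> MISS (open row4); precharges=3
Acc 7: bank2 row4 -> HIT
Acc 8: bank1 row1 -> MISS (open row1); precharges=4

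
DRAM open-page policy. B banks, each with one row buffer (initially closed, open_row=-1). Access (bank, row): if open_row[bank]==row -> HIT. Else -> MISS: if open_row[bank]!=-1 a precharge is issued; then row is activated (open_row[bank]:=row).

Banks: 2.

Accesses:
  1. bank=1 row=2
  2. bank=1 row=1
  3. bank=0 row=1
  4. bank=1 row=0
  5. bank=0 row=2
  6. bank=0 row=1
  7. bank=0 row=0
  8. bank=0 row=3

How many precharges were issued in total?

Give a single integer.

Acc 1: bank1 row2 -> MISS (open row2); precharges=0
Acc 2: bank1 row1 -> MISS (open row1); precharges=1
Acc 3: bank0 row1 -> MISS (open row1); precharges=1
Acc 4: bank1 row0 -> MISS (open row0); precharges=2
Acc 5: bank0 row2 -> MISS (open row2); precharges=3
Acc 6: bank0 row1 -> MISS (open row1); precharges=4
Acc 7: bank0 row0 -> MISS (open row0); precharges=5
Acc 8: bank0 row3 -> MISS (open row3); precharges=6

Answer: 6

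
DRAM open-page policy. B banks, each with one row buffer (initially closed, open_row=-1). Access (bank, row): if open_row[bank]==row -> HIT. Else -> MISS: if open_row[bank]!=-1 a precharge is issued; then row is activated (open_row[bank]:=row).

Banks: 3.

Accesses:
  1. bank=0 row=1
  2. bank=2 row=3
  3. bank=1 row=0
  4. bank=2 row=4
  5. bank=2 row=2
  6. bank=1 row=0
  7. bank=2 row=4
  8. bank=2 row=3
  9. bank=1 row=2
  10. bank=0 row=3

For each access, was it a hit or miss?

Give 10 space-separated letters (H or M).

Acc 1: bank0 row1 -> MISS (open row1); precharges=0
Acc 2: bank2 row3 -> MISS (open row3); precharges=0
Acc 3: bank1 row0 -> MISS (open row0); precharges=0
Acc 4: bank2 row4 -> MISS (open row4); precharges=1
Acc 5: bank2 row2 -> MISS (open row2); precharges=2
Acc 6: bank1 row0 -> HIT
Acc 7: bank2 row4 -> MISS (open row4); precharges=3
Acc 8: bank2 row3 -> MISS (open row3); precharges=4
Acc 9: bank1 row2 -> MISS (open row2); precharges=5
Acc 10: bank0 row3 -> MISS (open row3); precharges=6

Answer: M M M M M H M M M M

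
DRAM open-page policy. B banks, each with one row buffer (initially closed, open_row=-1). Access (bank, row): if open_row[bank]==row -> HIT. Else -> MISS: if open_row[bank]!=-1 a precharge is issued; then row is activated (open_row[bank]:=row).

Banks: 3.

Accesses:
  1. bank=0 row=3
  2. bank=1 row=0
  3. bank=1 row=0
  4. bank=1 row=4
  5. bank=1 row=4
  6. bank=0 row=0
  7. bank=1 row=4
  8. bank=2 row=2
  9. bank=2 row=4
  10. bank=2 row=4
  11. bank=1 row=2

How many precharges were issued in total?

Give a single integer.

Acc 1: bank0 row3 -> MISS (open row3); precharges=0
Acc 2: bank1 row0 -> MISS (open row0); precharges=0
Acc 3: bank1 row0 -> HIT
Acc 4: bank1 row4 -> MISS (open row4); precharges=1
Acc 5: bank1 row4 -> HIT
Acc 6: bank0 row0 -> MISS (open row0); precharges=2
Acc 7: bank1 row4 -> HIT
Acc 8: bank2 row2 -> MISS (open row2); precharges=2
Acc 9: bank2 row4 -> MISS (open row4); precharges=3
Acc 10: bank2 row4 -> HIT
Acc 11: bank1 row2 -> MISS (open row2); precharges=4

Answer: 4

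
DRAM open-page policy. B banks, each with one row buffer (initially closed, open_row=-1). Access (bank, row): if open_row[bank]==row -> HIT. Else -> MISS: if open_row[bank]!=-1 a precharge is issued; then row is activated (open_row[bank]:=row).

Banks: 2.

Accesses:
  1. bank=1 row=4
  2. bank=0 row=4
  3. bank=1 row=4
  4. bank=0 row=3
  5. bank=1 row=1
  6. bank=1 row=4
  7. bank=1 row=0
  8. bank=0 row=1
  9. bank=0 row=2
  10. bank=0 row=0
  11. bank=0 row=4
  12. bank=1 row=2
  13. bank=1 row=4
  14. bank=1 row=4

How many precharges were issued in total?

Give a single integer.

Acc 1: bank1 row4 -> MISS (open row4); precharges=0
Acc 2: bank0 row4 -> MISS (open row4); precharges=0
Acc 3: bank1 row4 -> HIT
Acc 4: bank0 row3 -> MISS (open row3); precharges=1
Acc 5: bank1 row1 -> MISS (open row1); precharges=2
Acc 6: bank1 row4 -> MISS (open row4); precharges=3
Acc 7: bank1 row0 -> MISS (open row0); precharges=4
Acc 8: bank0 row1 -> MISS (open row1); precharges=5
Acc 9: bank0 row2 -> MISS (open row2); precharges=6
Acc 10: bank0 row0 -> MISS (open row0); precharges=7
Acc 11: bank0 row4 -> MISS (open row4); precharges=8
Acc 12: bank1 row2 -> MISS (open row2); precharges=9
Acc 13: bank1 row4 -> MISS (open row4); precharges=10
Acc 14: bank1 row4 -> HIT

Answer: 10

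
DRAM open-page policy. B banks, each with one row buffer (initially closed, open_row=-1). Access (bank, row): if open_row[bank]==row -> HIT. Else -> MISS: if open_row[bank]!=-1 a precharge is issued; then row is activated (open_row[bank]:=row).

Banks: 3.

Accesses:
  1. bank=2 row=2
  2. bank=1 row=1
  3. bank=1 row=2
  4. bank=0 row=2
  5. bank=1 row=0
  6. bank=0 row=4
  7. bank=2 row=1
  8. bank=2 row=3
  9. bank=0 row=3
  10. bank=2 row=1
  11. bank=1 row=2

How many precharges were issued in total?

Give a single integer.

Acc 1: bank2 row2 -> MISS (open row2); precharges=0
Acc 2: bank1 row1 -> MISS (open row1); precharges=0
Acc 3: bank1 row2 -> MISS (open row2); precharges=1
Acc 4: bank0 row2 -> MISS (open row2); precharges=1
Acc 5: bank1 row0 -> MISS (open row0); precharges=2
Acc 6: bank0 row4 -> MISS (open row4); precharges=3
Acc 7: bank2 row1 -> MISS (open row1); precharges=4
Acc 8: bank2 row3 -> MISS (open row3); precharges=5
Acc 9: bank0 row3 -> MISS (open row3); precharges=6
Acc 10: bank2 row1 -> MISS (open row1); precharges=7
Acc 11: bank1 row2 -> MISS (open row2); precharges=8

Answer: 8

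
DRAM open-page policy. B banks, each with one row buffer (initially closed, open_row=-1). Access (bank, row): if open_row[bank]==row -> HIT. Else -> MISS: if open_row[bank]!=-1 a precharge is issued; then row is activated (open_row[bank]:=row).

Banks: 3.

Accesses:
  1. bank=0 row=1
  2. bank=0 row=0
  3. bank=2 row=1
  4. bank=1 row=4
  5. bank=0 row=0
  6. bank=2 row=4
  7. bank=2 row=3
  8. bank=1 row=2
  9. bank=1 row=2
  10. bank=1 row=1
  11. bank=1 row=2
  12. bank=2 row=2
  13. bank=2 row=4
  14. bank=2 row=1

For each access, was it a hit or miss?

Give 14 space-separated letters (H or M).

Acc 1: bank0 row1 -> MISS (open row1); precharges=0
Acc 2: bank0 row0 -> MISS (open row0); precharges=1
Acc 3: bank2 row1 -> MISS (open row1); precharges=1
Acc 4: bank1 row4 -> MISS (open row4); precharges=1
Acc 5: bank0 row0 -> HIT
Acc 6: bank2 row4 -> MISS (open row4); precharges=2
Acc 7: bank2 row3 -> MISS (open row3); precharges=3
Acc 8: bank1 row2 -> MISS (open row2); precharges=4
Acc 9: bank1 row2 -> HIT
Acc 10: bank1 row1 -> MISS (open row1); precharges=5
Acc 11: bank1 row2 -> MISS (open row2); precharges=6
Acc 12: bank2 row2 -> MISS (open row2); precharges=7
Acc 13: bank2 row4 -> MISS (open row4); precharges=8
Acc 14: bank2 row1 -> MISS (open row1); precharges=9

Answer: M M M M H M M M H M M M M M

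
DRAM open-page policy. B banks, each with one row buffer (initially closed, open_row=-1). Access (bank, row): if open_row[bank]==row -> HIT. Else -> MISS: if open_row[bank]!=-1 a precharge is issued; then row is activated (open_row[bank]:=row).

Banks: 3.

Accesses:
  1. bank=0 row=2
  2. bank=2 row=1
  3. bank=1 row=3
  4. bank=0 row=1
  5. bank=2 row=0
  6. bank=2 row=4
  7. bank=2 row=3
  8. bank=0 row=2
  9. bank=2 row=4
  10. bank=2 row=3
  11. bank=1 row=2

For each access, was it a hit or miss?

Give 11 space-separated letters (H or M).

Acc 1: bank0 row2 -> MISS (open row2); precharges=0
Acc 2: bank2 row1 -> MISS (open row1); precharges=0
Acc 3: bank1 row3 -> MISS (open row3); precharges=0
Acc 4: bank0 row1 -> MISS (open row1); precharges=1
Acc 5: bank2 row0 -> MISS (open row0); precharges=2
Acc 6: bank2 row4 -> MISS (open row4); precharges=3
Acc 7: bank2 row3 -> MISS (open row3); precharges=4
Acc 8: bank0 row2 -> MISS (open row2); precharges=5
Acc 9: bank2 row4 -> MISS (open row4); precharges=6
Acc 10: bank2 row3 -> MISS (open row3); precharges=7
Acc 11: bank1 row2 -> MISS (open row2); precharges=8

Answer: M M M M M M M M M M M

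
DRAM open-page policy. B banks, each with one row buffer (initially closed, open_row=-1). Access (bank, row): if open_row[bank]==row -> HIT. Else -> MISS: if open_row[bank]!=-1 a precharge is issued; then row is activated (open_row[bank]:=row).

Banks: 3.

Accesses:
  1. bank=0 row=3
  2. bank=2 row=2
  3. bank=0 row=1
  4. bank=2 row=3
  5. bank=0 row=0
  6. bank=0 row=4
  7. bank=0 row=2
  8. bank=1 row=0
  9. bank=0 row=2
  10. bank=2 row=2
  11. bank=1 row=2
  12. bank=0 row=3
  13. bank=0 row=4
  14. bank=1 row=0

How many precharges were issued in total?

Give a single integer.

Acc 1: bank0 row3 -> MISS (open row3); precharges=0
Acc 2: bank2 row2 -> MISS (open row2); precharges=0
Acc 3: bank0 row1 -> MISS (open row1); precharges=1
Acc 4: bank2 row3 -> MISS (open row3); precharges=2
Acc 5: bank0 row0 -> MISS (open row0); precharges=3
Acc 6: bank0 row4 -> MISS (open row4); precharges=4
Acc 7: bank0 row2 -> MISS (open row2); precharges=5
Acc 8: bank1 row0 -> MISS (open row0); precharges=5
Acc 9: bank0 row2 -> HIT
Acc 10: bank2 row2 -> MISS (open row2); precharges=6
Acc 11: bank1 row2 -> MISS (open row2); precharges=7
Acc 12: bank0 row3 -> MISS (open row3); precharges=8
Acc 13: bank0 row4 -> MISS (open row4); precharges=9
Acc 14: bank1 row0 -> MISS (open row0); precharges=10

Answer: 10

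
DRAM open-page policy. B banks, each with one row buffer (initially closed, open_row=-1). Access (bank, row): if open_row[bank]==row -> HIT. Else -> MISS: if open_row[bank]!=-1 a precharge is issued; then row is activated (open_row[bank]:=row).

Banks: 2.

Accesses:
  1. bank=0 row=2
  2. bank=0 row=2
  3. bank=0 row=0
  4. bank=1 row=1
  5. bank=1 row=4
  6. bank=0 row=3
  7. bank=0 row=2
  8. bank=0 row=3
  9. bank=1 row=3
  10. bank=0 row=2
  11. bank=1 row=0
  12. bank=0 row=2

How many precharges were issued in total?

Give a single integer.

Answer: 8

Derivation:
Acc 1: bank0 row2 -> MISS (open row2); precharges=0
Acc 2: bank0 row2 -> HIT
Acc 3: bank0 row0 -> MISS (open row0); precharges=1
Acc 4: bank1 row1 -> MISS (open row1); precharges=1
Acc 5: bank1 row4 -> MISS (open row4); precharges=2
Acc 6: bank0 row3 -> MISS (open row3); precharges=3
Acc 7: bank0 row2 -> MISS (open row2); precharges=4
Acc 8: bank0 row3 -> MISS (open row3); precharges=5
Acc 9: bank1 row3 -> MISS (open row3); precharges=6
Acc 10: bank0 row2 -> MISS (open row2); precharges=7
Acc 11: bank1 row0 -> MISS (open row0); precharges=8
Acc 12: bank0 row2 -> HIT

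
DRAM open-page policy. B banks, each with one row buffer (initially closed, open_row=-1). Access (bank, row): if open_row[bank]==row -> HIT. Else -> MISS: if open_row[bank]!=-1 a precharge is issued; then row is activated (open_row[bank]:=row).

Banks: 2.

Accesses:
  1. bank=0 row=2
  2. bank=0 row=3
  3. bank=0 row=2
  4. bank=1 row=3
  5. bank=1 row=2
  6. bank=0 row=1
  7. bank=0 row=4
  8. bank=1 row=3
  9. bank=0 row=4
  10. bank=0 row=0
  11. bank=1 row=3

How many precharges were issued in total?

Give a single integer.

Acc 1: bank0 row2 -> MISS (open row2); precharges=0
Acc 2: bank0 row3 -> MISS (open row3); precharges=1
Acc 3: bank0 row2 -> MISS (open row2); precharges=2
Acc 4: bank1 row3 -> MISS (open row3); precharges=2
Acc 5: bank1 row2 -> MISS (open row2); precharges=3
Acc 6: bank0 row1 -> MISS (open row1); precharges=4
Acc 7: bank0 row4 -> MISS (open row4); precharges=5
Acc 8: bank1 row3 -> MISS (open row3); precharges=6
Acc 9: bank0 row4 -> HIT
Acc 10: bank0 row0 -> MISS (open row0); precharges=7
Acc 11: bank1 row3 -> HIT

Answer: 7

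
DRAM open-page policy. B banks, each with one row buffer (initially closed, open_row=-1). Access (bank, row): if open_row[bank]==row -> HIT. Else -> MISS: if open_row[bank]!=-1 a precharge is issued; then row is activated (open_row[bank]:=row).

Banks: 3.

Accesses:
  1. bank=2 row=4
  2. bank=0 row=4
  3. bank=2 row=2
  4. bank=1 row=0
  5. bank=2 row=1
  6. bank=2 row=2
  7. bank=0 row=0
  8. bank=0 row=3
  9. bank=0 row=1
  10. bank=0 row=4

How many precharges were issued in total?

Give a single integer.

Answer: 7

Derivation:
Acc 1: bank2 row4 -> MISS (open row4); precharges=0
Acc 2: bank0 row4 -> MISS (open row4); precharges=0
Acc 3: bank2 row2 -> MISS (open row2); precharges=1
Acc 4: bank1 row0 -> MISS (open row0); precharges=1
Acc 5: bank2 row1 -> MISS (open row1); precharges=2
Acc 6: bank2 row2 -> MISS (open row2); precharges=3
Acc 7: bank0 row0 -> MISS (open row0); precharges=4
Acc 8: bank0 row3 -> MISS (open row3); precharges=5
Acc 9: bank0 row1 -> MISS (open row1); precharges=6
Acc 10: bank0 row4 -> MISS (open row4); precharges=7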